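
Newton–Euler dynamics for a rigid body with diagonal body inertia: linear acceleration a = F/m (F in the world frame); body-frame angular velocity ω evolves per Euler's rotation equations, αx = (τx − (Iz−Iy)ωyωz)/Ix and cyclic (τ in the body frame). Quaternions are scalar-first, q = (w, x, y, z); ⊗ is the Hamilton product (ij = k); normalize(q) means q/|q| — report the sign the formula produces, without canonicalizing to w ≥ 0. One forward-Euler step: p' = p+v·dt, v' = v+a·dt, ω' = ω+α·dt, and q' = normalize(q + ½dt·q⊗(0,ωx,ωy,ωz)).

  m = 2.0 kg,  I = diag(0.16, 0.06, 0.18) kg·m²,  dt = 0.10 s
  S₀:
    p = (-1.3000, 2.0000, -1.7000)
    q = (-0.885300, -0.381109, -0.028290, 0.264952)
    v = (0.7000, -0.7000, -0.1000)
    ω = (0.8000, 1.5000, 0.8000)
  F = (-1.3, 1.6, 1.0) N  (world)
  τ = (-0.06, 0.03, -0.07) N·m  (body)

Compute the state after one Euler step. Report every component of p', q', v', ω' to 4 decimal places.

a = (-0.6500, 0.8000, 0.5000)
p' = p + v·dt = (-1.2300, 1.9300, -1.7100)
v' = v + a·dt = (0.6350, -0.6200, -0.0500)
ω×(Iω) gyroscopic = (0.1440, -0.0128, -0.1200)
(τ − ω×Iω)/I = (-1.2750, 0.7133, 0.2778)
new body rate ω' = (0.6725, 1.5713, 0.8278)
q⊗(0,ω) = (0.1353606, -1.1283000, -0.8111012, -1.2572715)
q' = normalize(q + ½dt·q⊗(0,ω)) = (-0.8747, -0.4356, -0.0685, 0.2012)

p' = (-1.2300, 1.9300, -1.7100)
q' = (-0.8747, -0.4356, -0.0685, 0.2012)
v' = (0.6350, -0.6200, -0.0500)
ω' = (0.6725, 1.5713, 0.8278)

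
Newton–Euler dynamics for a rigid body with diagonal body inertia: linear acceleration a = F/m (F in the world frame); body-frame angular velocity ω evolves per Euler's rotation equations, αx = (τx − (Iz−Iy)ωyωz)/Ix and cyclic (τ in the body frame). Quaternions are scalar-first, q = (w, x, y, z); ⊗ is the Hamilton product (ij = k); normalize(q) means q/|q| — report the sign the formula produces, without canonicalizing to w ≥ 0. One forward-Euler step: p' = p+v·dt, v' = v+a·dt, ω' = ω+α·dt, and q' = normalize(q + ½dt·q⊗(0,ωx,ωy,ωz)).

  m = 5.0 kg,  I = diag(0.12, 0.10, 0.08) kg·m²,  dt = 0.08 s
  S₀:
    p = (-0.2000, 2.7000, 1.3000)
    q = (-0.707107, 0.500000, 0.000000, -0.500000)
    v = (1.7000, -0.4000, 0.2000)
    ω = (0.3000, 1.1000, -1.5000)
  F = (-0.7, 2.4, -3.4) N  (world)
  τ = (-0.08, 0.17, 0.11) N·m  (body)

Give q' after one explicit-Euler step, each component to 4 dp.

q⊗(0,ω) = (-0.9000000, 0.3378679, -0.1778177, 1.6106605)
q + ½dt·q⊗(0,ω), renormalized = (-0.7410, 0.5121, -0.0071, -0.4343)

q' = (-0.7410, 0.5121, -0.0071, -0.4343)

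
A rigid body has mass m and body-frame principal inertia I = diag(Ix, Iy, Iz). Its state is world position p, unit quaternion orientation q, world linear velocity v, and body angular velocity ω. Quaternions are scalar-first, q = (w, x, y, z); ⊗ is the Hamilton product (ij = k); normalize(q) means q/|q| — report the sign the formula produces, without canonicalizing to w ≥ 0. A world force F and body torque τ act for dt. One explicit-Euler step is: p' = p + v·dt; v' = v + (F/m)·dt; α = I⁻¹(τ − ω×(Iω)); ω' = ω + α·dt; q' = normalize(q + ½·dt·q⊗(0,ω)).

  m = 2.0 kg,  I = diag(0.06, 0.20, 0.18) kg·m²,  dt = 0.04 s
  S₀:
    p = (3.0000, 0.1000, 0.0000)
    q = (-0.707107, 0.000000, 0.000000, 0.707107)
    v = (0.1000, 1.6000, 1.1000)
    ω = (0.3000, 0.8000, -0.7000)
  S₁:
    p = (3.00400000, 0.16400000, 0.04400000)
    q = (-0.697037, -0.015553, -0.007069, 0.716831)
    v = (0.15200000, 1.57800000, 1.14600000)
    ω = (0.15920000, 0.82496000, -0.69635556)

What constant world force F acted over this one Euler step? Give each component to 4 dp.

velocity change Δv = (0.05200000, -0.02200000, 0.04600000)
F = m·Δv/dt = (2.6000, -1.1000, 2.3000)

F = (2.6000, -1.1000, 2.3000)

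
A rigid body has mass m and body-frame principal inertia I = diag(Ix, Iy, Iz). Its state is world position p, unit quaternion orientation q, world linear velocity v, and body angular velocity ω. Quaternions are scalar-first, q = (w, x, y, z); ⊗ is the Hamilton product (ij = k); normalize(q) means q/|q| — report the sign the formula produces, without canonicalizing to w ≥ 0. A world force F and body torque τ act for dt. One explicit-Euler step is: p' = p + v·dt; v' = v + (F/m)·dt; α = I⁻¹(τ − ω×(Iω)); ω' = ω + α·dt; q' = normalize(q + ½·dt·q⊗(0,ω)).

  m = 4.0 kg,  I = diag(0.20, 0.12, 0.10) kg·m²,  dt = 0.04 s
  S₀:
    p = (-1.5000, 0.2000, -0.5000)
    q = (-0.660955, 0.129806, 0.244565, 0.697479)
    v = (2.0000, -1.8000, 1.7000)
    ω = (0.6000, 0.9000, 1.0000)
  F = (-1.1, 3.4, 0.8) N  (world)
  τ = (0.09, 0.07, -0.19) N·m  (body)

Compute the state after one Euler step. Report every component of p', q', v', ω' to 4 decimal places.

gyro term ω×Iω = (-0.0180, 0.0600, -0.0432)
α = I⁻¹(τ − ω×Iω) = (0.5400, 0.0833, -1.4680)
new body rate ω' = (0.6216, 0.9033, 0.9413)
Hamilton product q⊗(0,ω) = (-0.9954711, -0.7797391, -0.3061781, -0.6908686)
q + ½dt·q⊗(0,ω), renormalized = (-0.6806, 0.1142, 0.2383, 0.6834)
p + v·dt = (-1.4200, 0.1280, -0.4320)
v + (F/m)dt = (1.9890, -1.7660, 1.7080)

p' = (-1.4200, 0.1280, -0.4320)
q' = (-0.6806, 0.1142, 0.2383, 0.6834)
v' = (1.9890, -1.7660, 1.7080)
ω' = (0.6216, 0.9033, 0.9413)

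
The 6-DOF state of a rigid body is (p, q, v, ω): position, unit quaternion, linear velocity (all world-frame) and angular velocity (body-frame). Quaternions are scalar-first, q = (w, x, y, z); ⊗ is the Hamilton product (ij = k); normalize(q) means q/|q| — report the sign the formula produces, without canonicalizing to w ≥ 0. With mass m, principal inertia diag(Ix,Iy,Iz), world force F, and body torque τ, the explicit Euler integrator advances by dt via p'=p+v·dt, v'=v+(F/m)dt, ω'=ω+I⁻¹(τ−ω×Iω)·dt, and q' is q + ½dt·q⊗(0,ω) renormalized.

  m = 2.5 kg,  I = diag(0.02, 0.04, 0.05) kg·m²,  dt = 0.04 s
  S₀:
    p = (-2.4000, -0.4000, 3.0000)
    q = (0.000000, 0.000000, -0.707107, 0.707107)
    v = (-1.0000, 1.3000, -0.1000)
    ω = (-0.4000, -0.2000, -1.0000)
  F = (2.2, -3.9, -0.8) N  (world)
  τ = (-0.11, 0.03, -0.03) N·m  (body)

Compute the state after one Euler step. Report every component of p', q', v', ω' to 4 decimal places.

angular accel α = (-5.6000, 1.0500, -0.6320)
new body rate ω' = (-0.6240, -0.1580, -1.0253)
q⊗(0,ω) = (0.5656856, 0.8485284, -0.2828428, -0.2828428)
updated quaternion q' = (0.0113, 0.0170, -0.7126, 0.7013)
a = F/m = (0.8800, -1.5600, -0.3200)
p + v·dt = (-2.4400, -0.3480, 2.9960)
v + (F/m)dt = (-0.9648, 1.2376, -0.1128)

p' = (-2.4400, -0.3480, 2.9960)
q' = (0.0113, 0.0170, -0.7126, 0.7013)
v' = (-0.9648, 1.2376, -0.1128)
ω' = (-0.6240, -0.1580, -1.0253)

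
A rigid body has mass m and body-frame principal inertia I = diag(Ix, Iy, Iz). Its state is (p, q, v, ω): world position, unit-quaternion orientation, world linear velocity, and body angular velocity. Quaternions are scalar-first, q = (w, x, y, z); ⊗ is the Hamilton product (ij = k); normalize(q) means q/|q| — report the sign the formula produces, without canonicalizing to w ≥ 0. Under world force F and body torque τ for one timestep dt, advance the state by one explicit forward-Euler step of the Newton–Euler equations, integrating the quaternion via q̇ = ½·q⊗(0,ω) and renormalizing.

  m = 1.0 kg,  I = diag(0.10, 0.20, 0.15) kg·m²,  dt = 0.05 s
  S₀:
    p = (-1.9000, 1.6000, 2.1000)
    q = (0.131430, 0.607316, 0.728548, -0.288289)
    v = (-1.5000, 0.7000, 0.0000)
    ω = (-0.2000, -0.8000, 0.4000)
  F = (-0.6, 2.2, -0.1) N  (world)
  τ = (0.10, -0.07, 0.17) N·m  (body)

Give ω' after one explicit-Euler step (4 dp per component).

ω' = (-0.1580, -0.8185, 0.4513)

precession coupling ω×(Iω) = (0.0160, 0.0040, 0.0160)
α = I⁻¹(τ − ω×Iω) = (0.8400, -0.3700, 1.0267)
new body rate ω' = (-0.1580, -0.8185, 0.4513)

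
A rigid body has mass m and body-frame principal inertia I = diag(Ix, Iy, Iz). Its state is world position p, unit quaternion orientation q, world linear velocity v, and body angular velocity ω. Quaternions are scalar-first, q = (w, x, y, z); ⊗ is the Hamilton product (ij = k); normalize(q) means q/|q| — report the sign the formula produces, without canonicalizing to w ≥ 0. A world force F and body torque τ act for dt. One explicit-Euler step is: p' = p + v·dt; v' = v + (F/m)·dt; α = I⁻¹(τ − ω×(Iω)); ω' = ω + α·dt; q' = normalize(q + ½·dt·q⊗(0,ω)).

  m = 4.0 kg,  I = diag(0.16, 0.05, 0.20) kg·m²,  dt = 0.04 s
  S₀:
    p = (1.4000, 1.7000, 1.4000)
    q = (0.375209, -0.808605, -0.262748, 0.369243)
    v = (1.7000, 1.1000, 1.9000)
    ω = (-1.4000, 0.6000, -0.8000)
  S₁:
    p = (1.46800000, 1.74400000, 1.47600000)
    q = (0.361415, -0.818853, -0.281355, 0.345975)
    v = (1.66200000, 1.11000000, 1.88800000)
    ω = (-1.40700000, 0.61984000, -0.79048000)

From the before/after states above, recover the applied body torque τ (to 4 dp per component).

τ = (-0.1000, -0.0200, 0.1400)

rate change Δω = (-0.00700000, 0.01984000, 0.00952000)
gyro term ω₀×Iω₀ = (-0.0720, -0.0448, 0.0924)
τ = I·(Δω/dt) + ω₀×(Iω₀) = (-0.1000, -0.0200, 0.1400)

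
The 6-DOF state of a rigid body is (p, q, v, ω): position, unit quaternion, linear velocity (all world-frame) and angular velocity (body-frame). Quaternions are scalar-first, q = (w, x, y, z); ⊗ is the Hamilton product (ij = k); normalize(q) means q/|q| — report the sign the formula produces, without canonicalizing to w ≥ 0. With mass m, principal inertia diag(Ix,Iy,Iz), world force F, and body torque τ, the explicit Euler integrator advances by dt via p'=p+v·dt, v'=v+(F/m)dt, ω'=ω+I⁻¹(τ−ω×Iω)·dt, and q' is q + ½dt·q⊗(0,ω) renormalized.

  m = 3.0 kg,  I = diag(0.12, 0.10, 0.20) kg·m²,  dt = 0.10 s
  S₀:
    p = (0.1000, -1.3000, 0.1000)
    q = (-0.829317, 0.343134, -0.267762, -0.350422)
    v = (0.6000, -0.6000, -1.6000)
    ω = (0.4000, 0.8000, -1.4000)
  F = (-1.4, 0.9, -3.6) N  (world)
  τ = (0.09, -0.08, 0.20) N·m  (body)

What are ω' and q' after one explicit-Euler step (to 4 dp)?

ω' = (0.5683, 0.6752, -1.2968)
q' = (-0.8471, 0.3581, -0.2829, -0.2724)

precession coupling ω×(Iω) = (-0.1120, 0.0448, -0.0064)
(τ − ω×Iω)/I = (1.6833, -1.2480, 1.0320)
new body rate ω' = (0.5683, 0.6752, -1.2968)
q⊗(0,ω) = (-0.4136348, 0.3234776, -0.3232348, 1.5426558)
q' = normalize(q + ½dt·q⊗(0,ω)) = (-0.8471, 0.3581, -0.2829, -0.2724)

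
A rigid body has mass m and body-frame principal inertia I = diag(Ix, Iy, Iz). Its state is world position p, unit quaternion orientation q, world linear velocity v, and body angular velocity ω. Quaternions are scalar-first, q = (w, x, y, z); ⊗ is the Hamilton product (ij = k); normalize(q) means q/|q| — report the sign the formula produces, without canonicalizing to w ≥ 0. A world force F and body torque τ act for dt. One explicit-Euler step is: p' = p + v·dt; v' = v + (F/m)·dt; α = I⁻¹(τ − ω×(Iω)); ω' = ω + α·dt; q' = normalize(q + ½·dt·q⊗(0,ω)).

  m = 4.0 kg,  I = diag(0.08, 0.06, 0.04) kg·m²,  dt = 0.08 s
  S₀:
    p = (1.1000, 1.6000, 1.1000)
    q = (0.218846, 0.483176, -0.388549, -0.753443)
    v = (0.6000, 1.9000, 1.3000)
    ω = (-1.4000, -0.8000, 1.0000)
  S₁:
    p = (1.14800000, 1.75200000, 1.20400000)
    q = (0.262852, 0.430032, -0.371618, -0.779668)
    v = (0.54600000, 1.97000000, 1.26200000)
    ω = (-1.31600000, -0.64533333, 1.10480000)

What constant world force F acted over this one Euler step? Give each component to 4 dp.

F = (-2.7000, 3.5000, -1.9000)

v₁ − v₀ = (-0.05400000, 0.07000000, -0.03800000)
m·(v₁−v₀)/dt = (-2.7000, 3.5000, -1.9000)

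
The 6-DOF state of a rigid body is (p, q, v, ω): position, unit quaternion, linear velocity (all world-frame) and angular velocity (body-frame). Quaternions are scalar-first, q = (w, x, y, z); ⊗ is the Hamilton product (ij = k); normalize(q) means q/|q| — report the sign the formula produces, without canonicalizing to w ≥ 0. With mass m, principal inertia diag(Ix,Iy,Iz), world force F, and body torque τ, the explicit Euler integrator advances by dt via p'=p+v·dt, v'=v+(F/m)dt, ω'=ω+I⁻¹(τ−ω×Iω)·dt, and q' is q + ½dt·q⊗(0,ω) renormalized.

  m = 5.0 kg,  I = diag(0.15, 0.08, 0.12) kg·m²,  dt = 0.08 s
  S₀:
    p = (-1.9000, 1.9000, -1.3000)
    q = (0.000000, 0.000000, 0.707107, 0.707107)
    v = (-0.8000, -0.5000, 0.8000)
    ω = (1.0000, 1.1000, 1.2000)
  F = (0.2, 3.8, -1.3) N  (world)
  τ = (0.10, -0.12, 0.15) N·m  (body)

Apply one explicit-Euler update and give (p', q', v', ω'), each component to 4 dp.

new position p' = (-1.9640, 1.8600, -1.2360)
v + (F/m)dt = (-0.7968, -0.4392, 0.7792)
gyro term ω×Iω = (0.0528, 0.0360, -0.0770)
angular accel α = (0.3147, -1.9500, 1.8917)
ω + α·dt = (1.0252, 0.9440, 1.3513)
Hamilton product q⊗(0,ω) = (-1.6263461, 0.0707107, 0.7071070, -0.7071070)
q' = normalize(q + ½dt·q⊗(0,ω)) = (-0.0649, 0.0028, 0.7333, 0.6768)

p' = (-1.9640, 1.8600, -1.2360)
q' = (-0.0649, 0.0028, 0.7333, 0.6768)
v' = (-0.7968, -0.4392, 0.7792)
ω' = (1.0252, 0.9440, 1.3513)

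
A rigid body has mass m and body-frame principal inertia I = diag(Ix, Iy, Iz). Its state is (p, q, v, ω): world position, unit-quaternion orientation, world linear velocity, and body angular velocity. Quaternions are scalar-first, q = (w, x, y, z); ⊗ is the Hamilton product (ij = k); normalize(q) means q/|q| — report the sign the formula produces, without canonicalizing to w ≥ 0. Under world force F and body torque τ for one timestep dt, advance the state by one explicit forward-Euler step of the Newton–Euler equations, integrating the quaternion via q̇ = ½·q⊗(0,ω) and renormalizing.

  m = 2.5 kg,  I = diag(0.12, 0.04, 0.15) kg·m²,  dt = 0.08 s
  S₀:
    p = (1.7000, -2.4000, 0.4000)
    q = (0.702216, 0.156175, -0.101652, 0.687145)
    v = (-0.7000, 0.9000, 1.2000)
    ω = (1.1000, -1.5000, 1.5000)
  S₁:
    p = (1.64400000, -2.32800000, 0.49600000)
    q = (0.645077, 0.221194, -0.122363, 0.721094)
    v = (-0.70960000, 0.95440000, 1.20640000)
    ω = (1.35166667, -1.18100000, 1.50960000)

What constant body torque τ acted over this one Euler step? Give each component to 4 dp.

Δω = ω₁−ω₀ = (0.25166667, 0.31900000, 0.00960000)
ω₀×(Iω₀) = (-0.2475, -0.0495, 0.1320)
τ = I·(Δω/dt) + ω₀×(Iω₀) = (0.1300, 0.1100, 0.1500)

τ = (0.1300, 0.1100, 0.1500)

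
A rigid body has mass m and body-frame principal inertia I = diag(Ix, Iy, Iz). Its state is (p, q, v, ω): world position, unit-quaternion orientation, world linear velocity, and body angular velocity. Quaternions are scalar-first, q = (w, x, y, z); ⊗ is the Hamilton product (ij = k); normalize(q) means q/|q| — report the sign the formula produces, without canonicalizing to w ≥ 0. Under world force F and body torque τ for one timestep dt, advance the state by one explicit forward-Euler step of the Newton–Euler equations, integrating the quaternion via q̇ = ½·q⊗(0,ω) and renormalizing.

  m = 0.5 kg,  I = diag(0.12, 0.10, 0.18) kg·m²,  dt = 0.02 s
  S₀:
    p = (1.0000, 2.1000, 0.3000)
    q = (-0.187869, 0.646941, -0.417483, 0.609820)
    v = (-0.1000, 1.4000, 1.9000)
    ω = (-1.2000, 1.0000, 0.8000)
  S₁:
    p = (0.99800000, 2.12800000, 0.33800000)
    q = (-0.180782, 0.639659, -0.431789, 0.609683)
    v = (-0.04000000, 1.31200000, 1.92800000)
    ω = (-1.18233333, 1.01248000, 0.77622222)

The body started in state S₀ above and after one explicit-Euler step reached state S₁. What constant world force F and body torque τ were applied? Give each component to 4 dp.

rate change Δω = (0.01766667, 0.01248000, -0.02377778)
τ = I·(Δω/dt) + ω₀×(Iω₀) = (0.1700, 0.1200, -0.1900)
v₁ − v₀ = (0.06000000, -0.08800000, 0.02800000)
m·(v₁−v₀)/dt = (1.5000, -2.2000, 0.7000)

F = (1.5000, -2.2000, 0.7000)
τ = (0.1700, 0.1200, -0.1900)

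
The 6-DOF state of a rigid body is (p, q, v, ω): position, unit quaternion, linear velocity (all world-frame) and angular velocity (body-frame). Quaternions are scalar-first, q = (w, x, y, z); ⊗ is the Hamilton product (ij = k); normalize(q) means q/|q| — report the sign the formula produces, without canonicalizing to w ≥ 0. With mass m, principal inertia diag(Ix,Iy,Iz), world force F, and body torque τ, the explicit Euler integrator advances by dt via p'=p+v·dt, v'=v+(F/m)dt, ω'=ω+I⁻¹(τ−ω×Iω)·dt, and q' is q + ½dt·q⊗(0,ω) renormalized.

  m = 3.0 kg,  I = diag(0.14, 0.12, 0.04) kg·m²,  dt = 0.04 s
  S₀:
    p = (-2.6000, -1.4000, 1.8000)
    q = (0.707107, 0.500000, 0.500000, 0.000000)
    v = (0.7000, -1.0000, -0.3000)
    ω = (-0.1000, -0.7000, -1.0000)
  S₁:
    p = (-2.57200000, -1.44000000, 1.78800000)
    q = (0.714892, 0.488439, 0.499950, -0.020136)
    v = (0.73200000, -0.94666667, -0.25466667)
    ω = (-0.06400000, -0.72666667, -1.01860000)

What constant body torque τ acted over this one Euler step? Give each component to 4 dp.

τ = (0.0700, -0.0700, -0.0200)

ω₁ − ω₀ = (0.03600000, -0.02666667, -0.01860000)
ω₀×(Iω₀) = (-0.0560, 0.0100, -0.0014)
I·α + gyro = (0.0700, -0.0700, -0.0200)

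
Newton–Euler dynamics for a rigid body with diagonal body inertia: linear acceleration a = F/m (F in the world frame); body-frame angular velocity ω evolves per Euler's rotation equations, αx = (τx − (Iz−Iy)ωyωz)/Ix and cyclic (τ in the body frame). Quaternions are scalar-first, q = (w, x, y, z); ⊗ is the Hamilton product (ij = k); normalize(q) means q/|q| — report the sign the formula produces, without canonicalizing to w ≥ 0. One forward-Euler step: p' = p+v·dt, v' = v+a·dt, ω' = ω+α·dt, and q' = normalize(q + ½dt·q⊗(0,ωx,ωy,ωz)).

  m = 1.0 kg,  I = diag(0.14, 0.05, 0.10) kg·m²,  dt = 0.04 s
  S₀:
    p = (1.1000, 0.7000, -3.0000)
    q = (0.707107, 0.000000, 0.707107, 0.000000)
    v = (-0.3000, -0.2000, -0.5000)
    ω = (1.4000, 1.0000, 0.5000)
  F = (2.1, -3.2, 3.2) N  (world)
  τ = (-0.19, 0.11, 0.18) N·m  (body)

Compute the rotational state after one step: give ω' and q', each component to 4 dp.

precession coupling ω×(Iω) = (0.0250, 0.0280, -0.1260)
(τ − ω×Iω)/I = (-1.5357, 1.6400, 3.0600)
ω' = ω + α·dt = (1.3386, 1.0656, 0.6224)
Hamilton product q⊗(0,ω) = (-0.7071070, 1.3435033, 0.7071070, -0.6363963)
q' = normalize(q + ½dt·q⊗(0,ω)) = (0.6925, 0.0269, 0.7208, -0.0127)

ω' = (1.3386, 1.0656, 0.6224)
q' = (0.6925, 0.0269, 0.7208, -0.0127)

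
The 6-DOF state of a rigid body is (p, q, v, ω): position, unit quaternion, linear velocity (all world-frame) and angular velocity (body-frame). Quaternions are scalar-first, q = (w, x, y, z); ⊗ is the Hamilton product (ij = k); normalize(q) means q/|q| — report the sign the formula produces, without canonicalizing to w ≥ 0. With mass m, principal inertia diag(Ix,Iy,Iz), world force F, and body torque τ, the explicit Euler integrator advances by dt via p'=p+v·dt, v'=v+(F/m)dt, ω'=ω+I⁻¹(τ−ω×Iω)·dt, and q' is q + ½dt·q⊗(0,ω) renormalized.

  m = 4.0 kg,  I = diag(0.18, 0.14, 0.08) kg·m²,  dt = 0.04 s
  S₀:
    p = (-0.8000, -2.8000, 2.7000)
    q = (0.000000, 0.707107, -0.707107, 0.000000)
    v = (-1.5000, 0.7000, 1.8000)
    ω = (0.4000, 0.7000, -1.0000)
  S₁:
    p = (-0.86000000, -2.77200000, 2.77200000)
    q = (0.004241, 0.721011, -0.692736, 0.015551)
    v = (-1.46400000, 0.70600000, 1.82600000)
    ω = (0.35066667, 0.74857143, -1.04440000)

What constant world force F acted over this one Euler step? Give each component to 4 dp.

F = (3.6000, 0.6000, 2.6000)

velocity change Δv = (0.03600000, 0.00600000, 0.02600000)
F = m·Δv/dt = (3.6000, 0.6000, 2.6000)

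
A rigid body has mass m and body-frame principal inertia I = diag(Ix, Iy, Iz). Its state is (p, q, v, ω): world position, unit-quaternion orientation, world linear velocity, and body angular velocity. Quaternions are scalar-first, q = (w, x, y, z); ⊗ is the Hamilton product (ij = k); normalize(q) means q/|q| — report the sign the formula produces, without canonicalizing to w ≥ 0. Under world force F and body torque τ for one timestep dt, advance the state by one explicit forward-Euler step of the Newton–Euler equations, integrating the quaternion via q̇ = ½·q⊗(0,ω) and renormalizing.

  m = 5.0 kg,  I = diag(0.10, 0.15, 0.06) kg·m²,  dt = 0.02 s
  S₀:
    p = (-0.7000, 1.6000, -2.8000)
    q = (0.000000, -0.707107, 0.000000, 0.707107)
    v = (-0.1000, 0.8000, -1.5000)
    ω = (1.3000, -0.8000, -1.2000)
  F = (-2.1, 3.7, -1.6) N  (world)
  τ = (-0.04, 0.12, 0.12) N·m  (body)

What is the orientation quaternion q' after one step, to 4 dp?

2q̇ = q⊗(0,ω) = (1.7677675, 0.5656856, 0.0707107, 0.5656856)
q' = normalize(q + ½dt·q⊗(0,ω)) = (0.0177, -0.7013, 0.0007, 0.7126)

q' = (0.0177, -0.7013, 0.0007, 0.7126)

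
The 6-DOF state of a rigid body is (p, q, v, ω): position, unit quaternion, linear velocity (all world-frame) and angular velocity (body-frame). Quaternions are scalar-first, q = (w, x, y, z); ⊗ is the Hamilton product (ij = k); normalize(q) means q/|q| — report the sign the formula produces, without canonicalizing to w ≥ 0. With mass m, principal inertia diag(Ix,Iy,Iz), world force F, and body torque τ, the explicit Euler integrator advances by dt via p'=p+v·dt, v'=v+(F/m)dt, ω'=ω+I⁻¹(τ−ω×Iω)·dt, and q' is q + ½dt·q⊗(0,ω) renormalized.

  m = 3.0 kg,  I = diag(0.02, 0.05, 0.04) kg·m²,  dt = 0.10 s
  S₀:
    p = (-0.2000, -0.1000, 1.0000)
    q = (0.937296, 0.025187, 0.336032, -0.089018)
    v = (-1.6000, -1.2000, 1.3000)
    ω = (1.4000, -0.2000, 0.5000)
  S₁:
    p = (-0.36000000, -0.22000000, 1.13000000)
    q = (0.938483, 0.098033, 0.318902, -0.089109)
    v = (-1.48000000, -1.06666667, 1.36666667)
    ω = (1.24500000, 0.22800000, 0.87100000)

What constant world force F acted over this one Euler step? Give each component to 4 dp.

F = (3.6000, 4.0000, 2.0000)

v₁ − v₀ = (0.12000000, 0.13333333, 0.06666667)
F = m·Δv/dt = (3.6000, 4.0000, 2.0000)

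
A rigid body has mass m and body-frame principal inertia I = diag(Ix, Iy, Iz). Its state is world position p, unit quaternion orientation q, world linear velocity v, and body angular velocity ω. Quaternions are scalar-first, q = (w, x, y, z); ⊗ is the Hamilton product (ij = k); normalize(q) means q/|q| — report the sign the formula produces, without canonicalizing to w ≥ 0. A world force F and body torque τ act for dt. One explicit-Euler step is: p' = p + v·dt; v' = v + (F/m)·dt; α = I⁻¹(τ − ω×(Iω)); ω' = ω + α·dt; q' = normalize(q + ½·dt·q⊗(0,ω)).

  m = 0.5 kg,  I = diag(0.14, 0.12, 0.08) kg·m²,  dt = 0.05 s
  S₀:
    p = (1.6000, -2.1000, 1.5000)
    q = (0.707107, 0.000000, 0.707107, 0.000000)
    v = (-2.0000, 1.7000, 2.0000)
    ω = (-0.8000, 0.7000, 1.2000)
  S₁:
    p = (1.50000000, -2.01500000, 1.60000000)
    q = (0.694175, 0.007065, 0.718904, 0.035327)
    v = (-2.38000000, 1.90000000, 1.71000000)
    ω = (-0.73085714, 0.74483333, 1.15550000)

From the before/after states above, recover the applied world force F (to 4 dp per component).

velocity change Δv = (-0.38000000, 0.20000000, -0.29000000)
m·(v₁−v₀)/dt = (-3.8000, 2.0000, -2.9000)

F = (-3.8000, 2.0000, -2.9000)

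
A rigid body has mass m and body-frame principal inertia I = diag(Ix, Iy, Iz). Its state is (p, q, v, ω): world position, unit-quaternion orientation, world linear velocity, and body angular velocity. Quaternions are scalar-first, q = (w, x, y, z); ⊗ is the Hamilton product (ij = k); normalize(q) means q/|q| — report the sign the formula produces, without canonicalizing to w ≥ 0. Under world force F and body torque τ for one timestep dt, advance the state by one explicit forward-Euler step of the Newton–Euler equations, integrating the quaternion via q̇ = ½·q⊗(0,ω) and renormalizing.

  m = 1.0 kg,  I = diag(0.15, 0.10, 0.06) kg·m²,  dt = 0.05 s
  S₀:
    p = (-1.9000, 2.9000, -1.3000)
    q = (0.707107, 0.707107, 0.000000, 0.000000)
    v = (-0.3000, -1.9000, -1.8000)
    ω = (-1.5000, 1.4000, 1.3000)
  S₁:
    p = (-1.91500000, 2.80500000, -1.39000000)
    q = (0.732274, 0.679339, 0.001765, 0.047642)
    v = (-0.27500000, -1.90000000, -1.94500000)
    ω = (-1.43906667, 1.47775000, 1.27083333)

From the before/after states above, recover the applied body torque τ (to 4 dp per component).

Δω = ω₁−ω₀ = (0.06093333, 0.07775000, -0.02916667)
I·α + gyro = (0.1100, -0.0200, 0.0700)

τ = (0.1100, -0.0200, 0.0700)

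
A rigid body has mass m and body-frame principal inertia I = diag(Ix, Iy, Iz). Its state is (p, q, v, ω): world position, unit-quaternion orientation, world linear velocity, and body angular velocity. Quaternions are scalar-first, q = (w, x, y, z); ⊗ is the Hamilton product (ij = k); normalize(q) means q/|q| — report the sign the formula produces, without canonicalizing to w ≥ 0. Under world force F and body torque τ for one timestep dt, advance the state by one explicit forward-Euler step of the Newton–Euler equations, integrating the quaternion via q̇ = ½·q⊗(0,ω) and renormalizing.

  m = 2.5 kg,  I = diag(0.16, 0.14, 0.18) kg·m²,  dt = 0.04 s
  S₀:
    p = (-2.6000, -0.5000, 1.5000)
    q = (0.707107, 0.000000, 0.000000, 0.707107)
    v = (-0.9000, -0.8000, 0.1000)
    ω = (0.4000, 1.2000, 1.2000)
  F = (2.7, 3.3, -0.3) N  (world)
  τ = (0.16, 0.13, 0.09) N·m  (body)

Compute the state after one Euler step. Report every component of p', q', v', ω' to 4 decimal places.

a = (1.0800, 1.3200, -0.1200)
p' = p + v·dt = (-2.6360, -0.5320, 1.5040)
v + (F/m)dt = (-0.8568, -0.7472, 0.0952)
ω×(Iω) gyroscopic = (0.0576, -0.0096, -0.0096)
(τ − ω×Iω)/I = (0.6400, 0.9971, 0.5533)
new body rate ω' = (0.4256, 1.2399, 1.2221)
Hamilton product q⊗(0,ω) = (-0.8485284, -0.5656856, 1.1313712, 0.8485284)
q + ½dt·q⊗(0,ω), renormalized = (0.6897, -0.0113, 0.0226, 0.7236)

p' = (-2.6360, -0.5320, 1.5040)
q' = (0.6897, -0.0113, 0.0226, 0.7236)
v' = (-0.8568, -0.7472, 0.0952)
ω' = (0.4256, 1.2399, 1.2221)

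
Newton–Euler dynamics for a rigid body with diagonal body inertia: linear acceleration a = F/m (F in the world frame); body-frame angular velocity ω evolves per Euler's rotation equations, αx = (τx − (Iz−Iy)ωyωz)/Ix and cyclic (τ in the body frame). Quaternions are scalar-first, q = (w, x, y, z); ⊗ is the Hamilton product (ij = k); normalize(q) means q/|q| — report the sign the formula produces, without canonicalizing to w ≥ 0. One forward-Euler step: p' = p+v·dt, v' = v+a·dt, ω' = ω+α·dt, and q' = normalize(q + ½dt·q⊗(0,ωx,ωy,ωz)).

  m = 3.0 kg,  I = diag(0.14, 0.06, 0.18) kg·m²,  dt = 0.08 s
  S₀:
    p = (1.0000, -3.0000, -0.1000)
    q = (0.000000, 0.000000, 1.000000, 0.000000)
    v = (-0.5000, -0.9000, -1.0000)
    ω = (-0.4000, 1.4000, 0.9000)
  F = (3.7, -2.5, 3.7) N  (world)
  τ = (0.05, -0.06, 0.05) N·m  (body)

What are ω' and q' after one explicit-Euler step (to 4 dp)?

ω' = (-0.4578, 1.3008, 0.9023)
q' = (-0.0559, 0.0359, 0.9977, 0.0160)

ω×(Iω) gyroscopic = (0.1512, 0.0144, 0.0448)
angular accel α = (-0.7229, -1.2400, 0.0289)
ω + α·dt = (-0.4578, 1.3008, 0.9023)
Hamilton product q⊗(0,ω) = (-1.4000000, 0.9000000, 0.0000000, 0.4000000)
q' = normalize(q + ½dt·q⊗(0,ω)) = (-0.0559, 0.0359, 0.9977, 0.0160)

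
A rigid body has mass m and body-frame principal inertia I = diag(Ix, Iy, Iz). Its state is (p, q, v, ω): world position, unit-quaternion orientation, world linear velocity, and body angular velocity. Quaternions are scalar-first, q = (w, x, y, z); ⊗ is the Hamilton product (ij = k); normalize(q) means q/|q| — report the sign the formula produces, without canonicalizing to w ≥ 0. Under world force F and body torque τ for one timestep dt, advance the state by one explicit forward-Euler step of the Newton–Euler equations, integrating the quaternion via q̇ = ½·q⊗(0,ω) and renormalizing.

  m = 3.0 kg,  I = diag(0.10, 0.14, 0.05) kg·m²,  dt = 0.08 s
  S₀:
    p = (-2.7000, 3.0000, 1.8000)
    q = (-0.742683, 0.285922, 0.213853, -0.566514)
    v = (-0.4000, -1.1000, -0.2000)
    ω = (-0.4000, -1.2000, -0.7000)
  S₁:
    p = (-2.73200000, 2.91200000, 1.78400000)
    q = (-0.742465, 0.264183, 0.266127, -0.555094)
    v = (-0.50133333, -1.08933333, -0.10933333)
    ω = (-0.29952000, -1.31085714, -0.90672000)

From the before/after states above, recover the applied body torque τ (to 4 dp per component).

τ = (0.0500, -0.1800, -0.1100)

rate change Δω = (0.10048000, -0.11085714, -0.20672000)
precession coupling = (-0.0756, 0.0140, 0.0192)
I·α + gyro = (0.0500, -0.1800, -0.1100)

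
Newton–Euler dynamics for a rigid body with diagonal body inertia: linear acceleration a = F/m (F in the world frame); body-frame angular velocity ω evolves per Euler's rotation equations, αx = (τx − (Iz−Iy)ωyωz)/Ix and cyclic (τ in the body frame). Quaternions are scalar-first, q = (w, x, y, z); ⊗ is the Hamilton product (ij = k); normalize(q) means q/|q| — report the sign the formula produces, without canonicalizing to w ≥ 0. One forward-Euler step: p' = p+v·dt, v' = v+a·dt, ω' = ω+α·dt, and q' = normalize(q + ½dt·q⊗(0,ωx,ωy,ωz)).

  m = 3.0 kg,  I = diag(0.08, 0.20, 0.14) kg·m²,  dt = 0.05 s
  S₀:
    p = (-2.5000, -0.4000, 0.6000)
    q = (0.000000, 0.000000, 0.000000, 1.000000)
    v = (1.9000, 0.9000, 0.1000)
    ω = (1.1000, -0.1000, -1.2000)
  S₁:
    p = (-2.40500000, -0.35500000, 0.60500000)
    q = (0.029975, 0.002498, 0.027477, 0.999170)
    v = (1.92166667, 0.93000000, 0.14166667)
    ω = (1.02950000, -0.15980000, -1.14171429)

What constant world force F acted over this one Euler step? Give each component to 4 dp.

F = (1.3000, 1.8000, 2.5000)

Δv = v₁−v₀ = (0.02166667, 0.03000000, 0.04166667)
m·(v₁−v₀)/dt = (1.3000, 1.8000, 2.5000)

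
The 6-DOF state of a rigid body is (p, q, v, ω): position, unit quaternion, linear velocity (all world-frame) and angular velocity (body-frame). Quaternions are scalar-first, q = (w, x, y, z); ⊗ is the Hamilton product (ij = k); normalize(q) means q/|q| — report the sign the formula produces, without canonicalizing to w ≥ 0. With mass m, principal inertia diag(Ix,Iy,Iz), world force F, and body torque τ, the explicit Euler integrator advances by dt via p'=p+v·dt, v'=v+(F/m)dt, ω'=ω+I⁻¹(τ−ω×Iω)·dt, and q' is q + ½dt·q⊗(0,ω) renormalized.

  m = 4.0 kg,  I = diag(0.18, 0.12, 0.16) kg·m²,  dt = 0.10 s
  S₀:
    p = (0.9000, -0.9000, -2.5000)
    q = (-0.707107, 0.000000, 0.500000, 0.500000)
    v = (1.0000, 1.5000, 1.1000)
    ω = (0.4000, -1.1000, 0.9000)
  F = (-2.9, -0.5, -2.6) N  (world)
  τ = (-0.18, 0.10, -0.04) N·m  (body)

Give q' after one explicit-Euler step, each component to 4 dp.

2q̇ = q⊗(0,ω) = (0.1000000, 0.7171572, 0.9778177, -0.8363963)
q' = normalize(q + ½dt·q⊗(0,ω)) = (-0.7002, 0.0358, 0.5474, 0.4569)

q' = (-0.7002, 0.0358, 0.5474, 0.4569)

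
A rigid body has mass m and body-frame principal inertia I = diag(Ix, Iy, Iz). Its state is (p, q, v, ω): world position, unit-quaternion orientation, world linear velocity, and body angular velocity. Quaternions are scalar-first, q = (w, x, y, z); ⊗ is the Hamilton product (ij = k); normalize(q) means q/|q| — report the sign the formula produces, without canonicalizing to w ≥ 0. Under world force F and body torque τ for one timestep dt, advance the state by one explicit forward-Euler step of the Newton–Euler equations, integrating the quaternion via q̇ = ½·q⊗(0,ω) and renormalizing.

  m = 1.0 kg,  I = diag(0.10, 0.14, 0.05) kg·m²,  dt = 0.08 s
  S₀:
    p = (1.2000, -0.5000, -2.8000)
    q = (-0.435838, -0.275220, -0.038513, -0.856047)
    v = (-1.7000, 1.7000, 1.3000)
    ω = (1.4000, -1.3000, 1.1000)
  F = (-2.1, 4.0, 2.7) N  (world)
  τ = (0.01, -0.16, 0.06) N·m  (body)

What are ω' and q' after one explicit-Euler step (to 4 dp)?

angular accel α = (-1.1870, -1.6929, 2.6560)
ω' = ω + α·dt = (1.3050, -1.4354, 1.3125)
q⊗(0,ω) = (1.2768928, -1.7653986, -0.3291344, -0.0677176)
q + ½dt·q⊗(0,ω), renormalized = (-0.3833, -0.3445, -0.0515, -0.8554)

ω' = (1.3050, -1.4354, 1.3125)
q' = (-0.3833, -0.3445, -0.0515, -0.8554)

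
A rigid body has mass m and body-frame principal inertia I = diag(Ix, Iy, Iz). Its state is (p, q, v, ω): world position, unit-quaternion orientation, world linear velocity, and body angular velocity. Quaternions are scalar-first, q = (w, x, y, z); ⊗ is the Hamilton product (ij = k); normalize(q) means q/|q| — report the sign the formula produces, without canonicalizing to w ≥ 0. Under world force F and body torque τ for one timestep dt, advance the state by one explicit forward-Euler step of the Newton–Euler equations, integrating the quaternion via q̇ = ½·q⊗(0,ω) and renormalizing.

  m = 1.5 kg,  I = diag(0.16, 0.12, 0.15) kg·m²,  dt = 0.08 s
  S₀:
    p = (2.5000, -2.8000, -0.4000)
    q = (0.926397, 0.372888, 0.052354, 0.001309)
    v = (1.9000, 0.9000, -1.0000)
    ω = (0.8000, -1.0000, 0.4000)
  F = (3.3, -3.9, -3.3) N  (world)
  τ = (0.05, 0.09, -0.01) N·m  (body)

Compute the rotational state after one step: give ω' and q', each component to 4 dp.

precession coupling ω×(Iω) = (-0.0120, 0.0032, 0.0320)
(τ − ω×Iω)/I = (0.3875, 0.7233, -0.2800)
ω' = ω + α·dt = (0.8310, -0.9421, 0.3776)
q⊗(0,ω) = (-0.2464800, 0.7633682, -1.0745050, -0.0442124)
updated quaternion q' = (0.9152, 0.4028, 0.0094, -0.0005)

ω' = (0.8310, -0.9421, 0.3776)
q' = (0.9152, 0.4028, 0.0094, -0.0005)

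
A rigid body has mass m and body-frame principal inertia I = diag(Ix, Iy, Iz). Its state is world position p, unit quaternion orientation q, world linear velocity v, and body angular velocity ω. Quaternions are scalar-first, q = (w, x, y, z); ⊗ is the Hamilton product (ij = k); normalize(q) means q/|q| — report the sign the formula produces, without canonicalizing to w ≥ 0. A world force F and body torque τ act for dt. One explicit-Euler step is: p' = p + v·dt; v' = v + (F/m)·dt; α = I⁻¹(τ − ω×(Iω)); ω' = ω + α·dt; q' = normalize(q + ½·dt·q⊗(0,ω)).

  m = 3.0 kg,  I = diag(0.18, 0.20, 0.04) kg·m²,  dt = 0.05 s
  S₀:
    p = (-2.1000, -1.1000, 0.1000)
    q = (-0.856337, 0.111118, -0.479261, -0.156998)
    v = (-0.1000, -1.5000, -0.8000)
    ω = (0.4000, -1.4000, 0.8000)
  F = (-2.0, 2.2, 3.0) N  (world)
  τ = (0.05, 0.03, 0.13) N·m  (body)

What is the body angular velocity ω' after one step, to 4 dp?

ω' = (0.3641, -1.4037, 0.9765)

gyro term ω×Iω = (0.1792, 0.0448, -0.0112)
angular accel α = (-0.7178, -0.0740, 3.5300)
new body rate ω' = (0.3641, -1.4037, 0.9765)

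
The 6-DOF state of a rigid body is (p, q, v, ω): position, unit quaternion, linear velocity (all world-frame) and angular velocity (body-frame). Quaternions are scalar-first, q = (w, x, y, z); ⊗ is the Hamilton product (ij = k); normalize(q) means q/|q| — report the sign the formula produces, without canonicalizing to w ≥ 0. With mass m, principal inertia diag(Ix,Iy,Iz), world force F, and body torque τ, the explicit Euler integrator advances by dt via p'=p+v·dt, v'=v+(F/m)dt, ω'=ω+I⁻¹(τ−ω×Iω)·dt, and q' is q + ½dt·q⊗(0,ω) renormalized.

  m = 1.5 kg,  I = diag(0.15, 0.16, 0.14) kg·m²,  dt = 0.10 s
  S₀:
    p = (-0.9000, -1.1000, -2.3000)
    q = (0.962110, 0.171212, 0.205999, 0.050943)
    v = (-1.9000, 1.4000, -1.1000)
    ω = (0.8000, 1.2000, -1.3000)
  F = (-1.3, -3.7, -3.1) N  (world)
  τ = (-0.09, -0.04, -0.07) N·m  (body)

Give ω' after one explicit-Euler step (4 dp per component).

ω' = (0.7192, 1.1815, -1.3569)

precession coupling ω×(Iω) = (0.0312, -0.0104, 0.0096)
angular accel α = (-0.8080, -0.1850, -0.5686)
ω' = ω + α·dt = (0.7192, 1.1815, -1.3569)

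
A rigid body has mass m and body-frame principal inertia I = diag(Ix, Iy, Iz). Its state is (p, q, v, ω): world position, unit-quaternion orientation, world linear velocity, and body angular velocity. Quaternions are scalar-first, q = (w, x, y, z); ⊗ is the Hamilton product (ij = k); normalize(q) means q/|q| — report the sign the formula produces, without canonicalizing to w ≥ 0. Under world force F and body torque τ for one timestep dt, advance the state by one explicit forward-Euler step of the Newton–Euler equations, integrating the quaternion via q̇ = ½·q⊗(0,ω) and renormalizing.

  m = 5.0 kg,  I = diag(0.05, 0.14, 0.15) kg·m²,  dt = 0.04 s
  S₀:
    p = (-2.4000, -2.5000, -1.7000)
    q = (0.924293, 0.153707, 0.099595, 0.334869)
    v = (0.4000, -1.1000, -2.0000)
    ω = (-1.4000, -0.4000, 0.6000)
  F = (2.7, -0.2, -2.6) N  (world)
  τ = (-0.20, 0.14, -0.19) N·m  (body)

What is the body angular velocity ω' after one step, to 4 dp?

ω' = (-1.5581, -0.3840, 0.5359)

gyro term ω×Iω = (-0.0024, 0.0840, 0.0504)
(τ − ω×Iω)/I = (-3.9520, 0.4000, -1.6027)
ω' = ω + α·dt = (-1.5581, -0.3840, 0.5359)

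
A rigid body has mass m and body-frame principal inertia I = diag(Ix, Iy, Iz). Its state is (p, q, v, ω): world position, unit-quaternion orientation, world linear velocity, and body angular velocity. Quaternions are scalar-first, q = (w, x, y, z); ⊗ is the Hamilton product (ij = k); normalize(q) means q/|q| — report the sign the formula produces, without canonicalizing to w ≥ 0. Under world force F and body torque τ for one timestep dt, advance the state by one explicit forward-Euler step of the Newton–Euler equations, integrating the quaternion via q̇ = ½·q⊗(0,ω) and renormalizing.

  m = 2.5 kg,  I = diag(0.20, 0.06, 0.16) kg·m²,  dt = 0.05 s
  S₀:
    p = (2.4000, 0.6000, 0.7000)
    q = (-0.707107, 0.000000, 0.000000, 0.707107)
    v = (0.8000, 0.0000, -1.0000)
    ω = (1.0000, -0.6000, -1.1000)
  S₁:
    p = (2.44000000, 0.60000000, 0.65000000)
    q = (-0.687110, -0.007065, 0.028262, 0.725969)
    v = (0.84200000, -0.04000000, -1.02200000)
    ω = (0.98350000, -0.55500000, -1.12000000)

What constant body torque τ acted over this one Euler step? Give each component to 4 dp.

τ = (0.0000, 0.0100, 0.0200)

rate change Δω = (-0.01650000, 0.04500000, -0.02000000)
precession coupling = (0.0660, -0.0440, 0.0840)
τ = I·(Δω/dt) + ω₀×(Iω₀) = (0.0000, 0.0100, 0.0200)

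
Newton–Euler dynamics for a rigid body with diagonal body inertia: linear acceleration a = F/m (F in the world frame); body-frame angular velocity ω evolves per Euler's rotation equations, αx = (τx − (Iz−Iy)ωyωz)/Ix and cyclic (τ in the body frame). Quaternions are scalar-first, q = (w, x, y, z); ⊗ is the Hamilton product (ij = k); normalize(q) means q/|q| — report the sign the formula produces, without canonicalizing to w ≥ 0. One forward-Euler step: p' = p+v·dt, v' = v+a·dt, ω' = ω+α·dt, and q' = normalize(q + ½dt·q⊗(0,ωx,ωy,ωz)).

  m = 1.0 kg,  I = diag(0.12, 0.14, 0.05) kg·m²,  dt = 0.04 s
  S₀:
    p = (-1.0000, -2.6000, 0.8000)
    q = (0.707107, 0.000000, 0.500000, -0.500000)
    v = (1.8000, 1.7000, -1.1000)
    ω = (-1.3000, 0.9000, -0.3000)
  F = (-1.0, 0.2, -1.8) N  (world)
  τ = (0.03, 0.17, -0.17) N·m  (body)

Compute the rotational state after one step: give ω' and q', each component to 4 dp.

α = I⁻¹(τ − ω×Iω) = (0.0475, 1.0193, -2.9320)
ω + α·dt = (-1.2981, 0.9408, -0.4173)
Hamilton product q⊗(0,ω) = (-0.6000000, -0.6192391, 1.2863963, 0.4378679)
q + ½dt·q⊗(0,ω), renormalized = (0.6947, -0.0124, 0.5255, -0.4910)

ω' = (-1.2981, 0.9408, -0.4173)
q' = (0.6947, -0.0124, 0.5255, -0.4910)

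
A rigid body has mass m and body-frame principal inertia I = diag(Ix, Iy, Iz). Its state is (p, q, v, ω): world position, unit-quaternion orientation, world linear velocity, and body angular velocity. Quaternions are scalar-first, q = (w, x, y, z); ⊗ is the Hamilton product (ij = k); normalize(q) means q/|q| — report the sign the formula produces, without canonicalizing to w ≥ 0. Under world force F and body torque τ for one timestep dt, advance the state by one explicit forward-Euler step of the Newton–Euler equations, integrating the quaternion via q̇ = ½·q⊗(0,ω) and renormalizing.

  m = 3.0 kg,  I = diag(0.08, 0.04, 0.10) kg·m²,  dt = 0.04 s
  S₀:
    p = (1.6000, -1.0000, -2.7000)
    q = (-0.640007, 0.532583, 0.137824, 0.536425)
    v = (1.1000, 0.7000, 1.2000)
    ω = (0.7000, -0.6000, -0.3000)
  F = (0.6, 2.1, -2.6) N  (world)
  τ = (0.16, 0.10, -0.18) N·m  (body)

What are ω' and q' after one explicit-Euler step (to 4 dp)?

α = I⁻¹(τ − ω×Iω) = (1.8650, 2.3950, -1.9680)
new body rate ω' = (0.7746, -0.5042, -0.3787)
2q̇ = q⊗(0,ω) = (-0.1291862, -0.1674971, 0.9192766, -0.2240245)
q + ½dt·q⊗(0,ω), renormalized = (-0.6425, 0.5291, 0.1562, 0.5318)

ω' = (0.7746, -0.5042, -0.3787)
q' = (-0.6425, 0.5291, 0.1562, 0.5318)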